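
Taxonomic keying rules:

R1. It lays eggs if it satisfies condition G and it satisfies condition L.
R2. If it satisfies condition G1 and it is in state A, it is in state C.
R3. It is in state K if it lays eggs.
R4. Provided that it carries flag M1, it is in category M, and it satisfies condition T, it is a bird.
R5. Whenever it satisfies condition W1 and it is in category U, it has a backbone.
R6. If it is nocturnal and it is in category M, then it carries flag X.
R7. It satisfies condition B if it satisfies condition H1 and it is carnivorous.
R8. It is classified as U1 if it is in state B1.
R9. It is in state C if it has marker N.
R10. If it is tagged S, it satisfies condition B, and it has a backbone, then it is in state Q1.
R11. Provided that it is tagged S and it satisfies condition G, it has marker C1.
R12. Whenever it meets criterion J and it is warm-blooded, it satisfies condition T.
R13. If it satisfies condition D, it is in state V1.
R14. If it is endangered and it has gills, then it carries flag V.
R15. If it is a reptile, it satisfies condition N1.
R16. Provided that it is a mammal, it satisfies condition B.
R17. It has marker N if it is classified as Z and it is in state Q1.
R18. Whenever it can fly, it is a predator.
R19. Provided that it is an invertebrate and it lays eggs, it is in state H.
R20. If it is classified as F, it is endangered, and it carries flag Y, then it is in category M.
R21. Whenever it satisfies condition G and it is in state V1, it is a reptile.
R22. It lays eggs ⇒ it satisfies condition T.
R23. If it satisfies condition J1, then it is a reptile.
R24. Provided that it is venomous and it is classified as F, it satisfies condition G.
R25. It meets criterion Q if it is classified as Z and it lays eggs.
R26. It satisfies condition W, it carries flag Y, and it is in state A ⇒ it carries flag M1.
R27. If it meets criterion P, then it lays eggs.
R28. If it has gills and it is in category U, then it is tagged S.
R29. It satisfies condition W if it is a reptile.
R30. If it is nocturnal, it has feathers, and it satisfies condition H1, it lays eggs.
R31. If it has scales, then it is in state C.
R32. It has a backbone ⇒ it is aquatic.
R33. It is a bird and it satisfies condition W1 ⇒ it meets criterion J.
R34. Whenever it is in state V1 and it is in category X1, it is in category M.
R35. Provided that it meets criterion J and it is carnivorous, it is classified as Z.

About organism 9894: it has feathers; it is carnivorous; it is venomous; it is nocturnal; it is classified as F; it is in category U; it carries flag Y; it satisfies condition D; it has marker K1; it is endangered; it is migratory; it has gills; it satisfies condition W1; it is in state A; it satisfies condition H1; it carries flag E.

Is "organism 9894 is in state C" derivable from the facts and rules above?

By R5 (it satisfies condition W1, it is in category U): it has a backbone.
By R7 (it satisfies condition H1, it is carnivorous): it satisfies condition B.
By R13 (it satisfies condition D): it is in state V1.
By R20 (it is classified as F, it is endangered, it carries flag Y): it is in category M.
By R24 (it is venomous, it is classified as F): it satisfies condition G.
By R28 (it has gills, it is in category U): it is tagged S.
By R30 (it is nocturnal, it has feathers, it satisfies condition H1): it lays eggs.
By R10 (it is tagged S, it satisfies condition B, it has a backbone): it is in state Q1.
By R21 (it satisfies condition G, it is in state V1): it is a reptile.
By R22 (it lays eggs): it satisfies condition T.
By R29 (it is a reptile): it satisfies condition W.
By R26 (it satisfies condition W, it carries flag Y, it is in state A): it carries flag M1.
By R4 (it carries flag M1, it is in category M, it satisfies condition T): it is a bird.
By R33 (it is a bird, it satisfies condition W1): it meets criterion J.
By R35 (it meets criterion J, it is carnivorous): it is classified as Z.
By R17 (it is classified as Z, it is in state Q1): it has marker N.
By R9 (it has marker N): it is in state C.

Yes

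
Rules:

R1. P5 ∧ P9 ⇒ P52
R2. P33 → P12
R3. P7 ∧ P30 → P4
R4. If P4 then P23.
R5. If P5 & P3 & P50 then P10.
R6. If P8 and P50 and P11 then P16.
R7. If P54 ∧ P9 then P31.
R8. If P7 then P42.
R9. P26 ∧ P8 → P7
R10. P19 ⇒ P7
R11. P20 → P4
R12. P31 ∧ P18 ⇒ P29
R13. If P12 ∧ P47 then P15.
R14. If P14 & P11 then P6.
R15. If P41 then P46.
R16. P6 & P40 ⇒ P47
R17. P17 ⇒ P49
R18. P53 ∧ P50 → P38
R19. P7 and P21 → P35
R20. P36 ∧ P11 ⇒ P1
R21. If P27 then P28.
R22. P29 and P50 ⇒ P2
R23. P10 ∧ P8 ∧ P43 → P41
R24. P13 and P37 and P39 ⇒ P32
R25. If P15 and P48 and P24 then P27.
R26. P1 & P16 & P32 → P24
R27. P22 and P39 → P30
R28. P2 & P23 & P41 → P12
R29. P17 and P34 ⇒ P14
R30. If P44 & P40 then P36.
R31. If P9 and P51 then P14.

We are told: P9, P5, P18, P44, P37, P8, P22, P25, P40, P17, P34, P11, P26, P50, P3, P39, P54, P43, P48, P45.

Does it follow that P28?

Forward chaining from the given facts derives: P52, P10, P16, P31, P7, P29, P49, P2, P41, P30, P14, P36, P4, P23, P42, P6, P46, P47, P1, P12, P15.
The only rule concluding P28 is R21, which needs P27; that is never established.

No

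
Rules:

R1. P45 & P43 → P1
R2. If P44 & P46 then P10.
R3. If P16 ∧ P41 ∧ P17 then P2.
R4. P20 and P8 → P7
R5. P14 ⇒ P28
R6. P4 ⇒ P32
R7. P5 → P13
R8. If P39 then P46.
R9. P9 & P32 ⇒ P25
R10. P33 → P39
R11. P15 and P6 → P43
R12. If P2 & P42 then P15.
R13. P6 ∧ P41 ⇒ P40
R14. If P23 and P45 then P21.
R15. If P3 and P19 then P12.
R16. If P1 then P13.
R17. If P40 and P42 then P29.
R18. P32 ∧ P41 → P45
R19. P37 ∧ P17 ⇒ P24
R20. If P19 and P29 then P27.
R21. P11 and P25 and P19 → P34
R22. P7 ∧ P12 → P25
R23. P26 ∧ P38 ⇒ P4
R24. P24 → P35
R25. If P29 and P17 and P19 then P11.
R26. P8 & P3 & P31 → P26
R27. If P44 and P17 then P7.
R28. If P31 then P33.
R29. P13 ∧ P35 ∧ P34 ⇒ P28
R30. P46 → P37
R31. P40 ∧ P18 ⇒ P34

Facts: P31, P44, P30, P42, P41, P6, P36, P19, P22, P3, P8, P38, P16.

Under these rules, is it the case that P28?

Forward chaining from the given facts derives: P40, P12, P29, P27, P26, P33, P39, P4, P32, P46, P45, P37, P10.
Rules concluding P28: R5 needs P14; R29 needs P13 — none of these are established.

No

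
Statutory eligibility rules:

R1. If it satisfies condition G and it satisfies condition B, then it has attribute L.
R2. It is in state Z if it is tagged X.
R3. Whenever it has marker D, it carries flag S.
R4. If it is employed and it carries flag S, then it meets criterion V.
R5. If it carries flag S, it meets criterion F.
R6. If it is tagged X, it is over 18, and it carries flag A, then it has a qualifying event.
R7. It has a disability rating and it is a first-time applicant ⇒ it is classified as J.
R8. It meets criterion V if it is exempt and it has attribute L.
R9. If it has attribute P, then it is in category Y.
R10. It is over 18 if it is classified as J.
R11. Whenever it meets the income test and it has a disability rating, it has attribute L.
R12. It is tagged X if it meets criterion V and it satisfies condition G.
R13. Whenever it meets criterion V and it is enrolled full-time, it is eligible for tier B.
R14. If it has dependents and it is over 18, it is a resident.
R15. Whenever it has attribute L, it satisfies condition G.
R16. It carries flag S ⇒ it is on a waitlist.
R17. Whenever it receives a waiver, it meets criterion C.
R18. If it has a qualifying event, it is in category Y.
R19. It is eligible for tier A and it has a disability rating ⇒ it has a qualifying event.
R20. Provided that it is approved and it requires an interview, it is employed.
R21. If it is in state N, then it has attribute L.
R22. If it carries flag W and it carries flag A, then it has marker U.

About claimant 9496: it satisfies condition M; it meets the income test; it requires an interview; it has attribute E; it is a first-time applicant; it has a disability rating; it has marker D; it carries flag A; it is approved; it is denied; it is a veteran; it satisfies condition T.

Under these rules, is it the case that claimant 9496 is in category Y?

Yes

By R3 (it has marker D): it carries flag S.
By R7 (it has a disability rating, it is a first-time applicant): it is classified as J.
By R10 (it is classified as J): it is over 18.
By R11 (it meets the income test, it has a disability rating): it has attribute L.
By R15 (it has attribute L): it satisfies condition G.
By R20 (it is approved, it requires an interview): it is employed.
By R4 (it is employed, it carries flag S): it meets criterion V.
By R12 (it meets criterion V, it satisfies condition G): it is tagged X.
By R6 (it is tagged X, it is over 18, it carries flag A): it has a qualifying event.
By R18 (it has a qualifying event): it is in category Y.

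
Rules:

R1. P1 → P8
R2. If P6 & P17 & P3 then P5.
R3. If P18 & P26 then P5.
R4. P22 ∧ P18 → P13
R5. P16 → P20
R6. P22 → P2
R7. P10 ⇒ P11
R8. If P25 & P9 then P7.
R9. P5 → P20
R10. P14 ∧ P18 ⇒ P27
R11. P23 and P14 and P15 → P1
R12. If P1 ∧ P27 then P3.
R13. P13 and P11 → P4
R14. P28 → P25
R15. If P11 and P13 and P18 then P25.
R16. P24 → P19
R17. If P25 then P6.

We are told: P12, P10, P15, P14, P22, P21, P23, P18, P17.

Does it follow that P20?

P13  (by R4: P22, P18)
P11  (by R7: P10)
P27  (by R10: P14, P18)
P1  (by R11: P23, P14, P15)
P3  (by R12: P1, P27)
P25  (by R15: P11, P13, P18)
P6  (by R17: P25)
P5  (by R2: P6, P17, P3)
P20  (by R9: P5)

Yes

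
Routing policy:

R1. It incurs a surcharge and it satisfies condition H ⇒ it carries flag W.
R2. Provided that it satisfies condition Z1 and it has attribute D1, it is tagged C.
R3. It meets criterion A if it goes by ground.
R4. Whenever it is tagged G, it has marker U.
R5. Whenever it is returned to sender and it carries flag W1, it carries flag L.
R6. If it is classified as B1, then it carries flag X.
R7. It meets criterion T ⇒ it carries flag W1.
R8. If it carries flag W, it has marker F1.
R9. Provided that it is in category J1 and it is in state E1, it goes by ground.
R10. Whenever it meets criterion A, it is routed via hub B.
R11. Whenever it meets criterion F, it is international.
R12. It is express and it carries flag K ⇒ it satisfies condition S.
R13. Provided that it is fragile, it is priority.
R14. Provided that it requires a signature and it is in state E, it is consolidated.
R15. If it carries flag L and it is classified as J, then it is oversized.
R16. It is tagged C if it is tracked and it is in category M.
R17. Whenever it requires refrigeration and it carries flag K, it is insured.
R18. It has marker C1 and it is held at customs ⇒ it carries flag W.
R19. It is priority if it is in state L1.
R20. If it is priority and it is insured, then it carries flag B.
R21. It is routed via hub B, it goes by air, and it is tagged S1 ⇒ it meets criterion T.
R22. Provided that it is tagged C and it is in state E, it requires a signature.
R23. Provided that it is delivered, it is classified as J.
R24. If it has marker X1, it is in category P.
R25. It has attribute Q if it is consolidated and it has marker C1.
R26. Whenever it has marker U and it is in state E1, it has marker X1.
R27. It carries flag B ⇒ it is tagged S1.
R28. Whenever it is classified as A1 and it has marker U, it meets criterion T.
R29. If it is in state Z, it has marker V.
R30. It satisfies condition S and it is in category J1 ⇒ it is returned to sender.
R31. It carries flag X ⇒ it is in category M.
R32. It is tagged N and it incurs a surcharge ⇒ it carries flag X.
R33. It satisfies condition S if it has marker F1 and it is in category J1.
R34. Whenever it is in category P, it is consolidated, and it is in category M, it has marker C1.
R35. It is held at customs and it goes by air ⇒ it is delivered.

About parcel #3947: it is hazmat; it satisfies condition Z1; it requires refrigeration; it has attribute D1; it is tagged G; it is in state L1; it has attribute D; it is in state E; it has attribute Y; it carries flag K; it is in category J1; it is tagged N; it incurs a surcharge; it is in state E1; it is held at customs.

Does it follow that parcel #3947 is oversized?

No

Forward chaining from the given facts derives: is tagged C, has marker U, goes by ground, is insured, is priority, carries flag B, requires a signature, has marker X1, is tagged S1, carries flag X, meets criterion A, is routed via hub B, is consolidated, is in category P, is in category M, has marker C1, carries flag W, has attribute Q, has marker F1, satisfies condition S, is returned to sender.
The only rule concluding "it is oversized" is R15, which needs "it carries flag L"; that is never established.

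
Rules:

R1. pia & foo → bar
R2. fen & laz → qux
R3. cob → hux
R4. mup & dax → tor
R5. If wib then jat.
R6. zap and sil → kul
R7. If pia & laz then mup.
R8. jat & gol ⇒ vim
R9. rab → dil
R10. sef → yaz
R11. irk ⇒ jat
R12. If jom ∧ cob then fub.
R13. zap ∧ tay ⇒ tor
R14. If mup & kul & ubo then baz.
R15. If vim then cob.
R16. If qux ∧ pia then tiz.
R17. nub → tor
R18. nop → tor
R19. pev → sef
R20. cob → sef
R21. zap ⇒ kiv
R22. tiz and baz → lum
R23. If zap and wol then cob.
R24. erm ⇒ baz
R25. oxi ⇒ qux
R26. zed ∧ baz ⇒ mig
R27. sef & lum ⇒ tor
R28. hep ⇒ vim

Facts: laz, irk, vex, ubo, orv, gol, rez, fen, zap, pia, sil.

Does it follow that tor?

qux  (by R2: fen, laz)
kul  (by R6: zap, sil)
mup  (by R7: pia, laz)
jat  (by R11: irk)
baz  (by R14: mup, kul, ubo)
tiz  (by R16: qux, pia)
lum  (by R22: tiz, baz)
vim  (by R8: jat, gol)
cob  (by R15: vim)
sef  (by R20: cob)
tor  (by R27: sef, lum)

Yes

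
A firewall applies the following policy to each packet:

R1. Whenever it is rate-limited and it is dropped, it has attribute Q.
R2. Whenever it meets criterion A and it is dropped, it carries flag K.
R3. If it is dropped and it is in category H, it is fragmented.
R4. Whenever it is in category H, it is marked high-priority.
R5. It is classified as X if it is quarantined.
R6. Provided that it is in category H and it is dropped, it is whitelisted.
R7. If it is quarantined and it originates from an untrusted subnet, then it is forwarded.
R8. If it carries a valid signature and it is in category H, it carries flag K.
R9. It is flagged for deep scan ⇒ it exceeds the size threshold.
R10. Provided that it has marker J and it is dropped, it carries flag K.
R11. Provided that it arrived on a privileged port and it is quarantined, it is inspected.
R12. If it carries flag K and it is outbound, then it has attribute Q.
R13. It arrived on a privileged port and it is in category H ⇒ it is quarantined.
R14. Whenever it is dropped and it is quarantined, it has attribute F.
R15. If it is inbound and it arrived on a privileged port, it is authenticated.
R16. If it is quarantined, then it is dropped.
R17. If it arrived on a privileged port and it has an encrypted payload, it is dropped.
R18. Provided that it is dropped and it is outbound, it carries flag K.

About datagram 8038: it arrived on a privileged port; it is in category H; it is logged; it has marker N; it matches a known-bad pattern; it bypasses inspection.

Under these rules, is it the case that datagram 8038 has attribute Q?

Forward chaining from the given facts derives: is marked high-priority, is quarantined, is dropped, is fragmented, is classified as X, is whitelisted, is inspected, has attribute F.
Rules concluding "it has attribute Q": R1 needs "it is rate-limited"; R12 needs "it carries flag K" — none of these are established.

No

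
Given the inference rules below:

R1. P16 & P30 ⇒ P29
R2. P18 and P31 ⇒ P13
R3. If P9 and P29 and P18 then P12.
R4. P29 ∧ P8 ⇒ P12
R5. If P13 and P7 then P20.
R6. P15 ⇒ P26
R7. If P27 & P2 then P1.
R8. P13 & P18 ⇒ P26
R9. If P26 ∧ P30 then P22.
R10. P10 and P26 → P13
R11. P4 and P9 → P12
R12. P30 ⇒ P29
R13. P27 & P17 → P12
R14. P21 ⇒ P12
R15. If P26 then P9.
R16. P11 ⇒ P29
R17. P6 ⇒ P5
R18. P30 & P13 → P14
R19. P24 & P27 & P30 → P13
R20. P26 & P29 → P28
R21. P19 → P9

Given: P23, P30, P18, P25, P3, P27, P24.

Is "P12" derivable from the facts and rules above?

Yes

P29  (by R12: P30)
P13  (by R19: P24, P27, P30)
P26  (by R8: P13, P18)
P9  (by R15: P26)
P12  (by R3: P9, P29, P18)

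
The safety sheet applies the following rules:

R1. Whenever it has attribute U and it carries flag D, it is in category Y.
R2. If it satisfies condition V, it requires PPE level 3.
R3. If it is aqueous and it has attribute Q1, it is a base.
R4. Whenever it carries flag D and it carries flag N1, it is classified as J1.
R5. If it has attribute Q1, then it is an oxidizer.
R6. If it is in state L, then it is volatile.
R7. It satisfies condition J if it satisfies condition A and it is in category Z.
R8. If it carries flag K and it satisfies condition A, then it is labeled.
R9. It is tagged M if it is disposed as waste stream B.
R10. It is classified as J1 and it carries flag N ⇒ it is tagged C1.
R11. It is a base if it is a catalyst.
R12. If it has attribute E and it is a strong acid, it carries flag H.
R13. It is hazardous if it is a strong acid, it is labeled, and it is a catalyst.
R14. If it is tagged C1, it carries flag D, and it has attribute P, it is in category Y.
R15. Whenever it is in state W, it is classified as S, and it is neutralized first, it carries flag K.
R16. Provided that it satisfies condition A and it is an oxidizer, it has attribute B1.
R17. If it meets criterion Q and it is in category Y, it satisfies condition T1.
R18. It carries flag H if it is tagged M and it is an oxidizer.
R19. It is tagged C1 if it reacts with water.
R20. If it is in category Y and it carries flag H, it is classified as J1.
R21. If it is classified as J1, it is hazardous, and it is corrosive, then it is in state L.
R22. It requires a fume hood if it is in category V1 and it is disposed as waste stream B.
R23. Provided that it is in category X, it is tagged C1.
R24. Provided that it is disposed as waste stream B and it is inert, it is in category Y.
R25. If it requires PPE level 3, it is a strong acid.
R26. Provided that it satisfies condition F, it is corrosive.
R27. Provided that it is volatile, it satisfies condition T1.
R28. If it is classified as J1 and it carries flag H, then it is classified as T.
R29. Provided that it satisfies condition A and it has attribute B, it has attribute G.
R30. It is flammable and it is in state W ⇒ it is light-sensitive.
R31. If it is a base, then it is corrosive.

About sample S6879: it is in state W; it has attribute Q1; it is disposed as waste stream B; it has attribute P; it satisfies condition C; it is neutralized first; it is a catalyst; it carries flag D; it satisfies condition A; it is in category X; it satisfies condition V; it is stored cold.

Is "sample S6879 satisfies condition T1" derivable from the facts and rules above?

No

Forward chaining from the given facts derives: requires PPE level 3, is an oxidizer, is tagged M, is a base, has attribute B1, carries flag H, is tagged C1, is a strong acid, is corrosive, is in category Y, is classified as J1, is classified as T.
Rules concluding "it satisfies condition T1": R17 needs "it meets criterion Q"; R27 needs "it is volatile" — none of these are established.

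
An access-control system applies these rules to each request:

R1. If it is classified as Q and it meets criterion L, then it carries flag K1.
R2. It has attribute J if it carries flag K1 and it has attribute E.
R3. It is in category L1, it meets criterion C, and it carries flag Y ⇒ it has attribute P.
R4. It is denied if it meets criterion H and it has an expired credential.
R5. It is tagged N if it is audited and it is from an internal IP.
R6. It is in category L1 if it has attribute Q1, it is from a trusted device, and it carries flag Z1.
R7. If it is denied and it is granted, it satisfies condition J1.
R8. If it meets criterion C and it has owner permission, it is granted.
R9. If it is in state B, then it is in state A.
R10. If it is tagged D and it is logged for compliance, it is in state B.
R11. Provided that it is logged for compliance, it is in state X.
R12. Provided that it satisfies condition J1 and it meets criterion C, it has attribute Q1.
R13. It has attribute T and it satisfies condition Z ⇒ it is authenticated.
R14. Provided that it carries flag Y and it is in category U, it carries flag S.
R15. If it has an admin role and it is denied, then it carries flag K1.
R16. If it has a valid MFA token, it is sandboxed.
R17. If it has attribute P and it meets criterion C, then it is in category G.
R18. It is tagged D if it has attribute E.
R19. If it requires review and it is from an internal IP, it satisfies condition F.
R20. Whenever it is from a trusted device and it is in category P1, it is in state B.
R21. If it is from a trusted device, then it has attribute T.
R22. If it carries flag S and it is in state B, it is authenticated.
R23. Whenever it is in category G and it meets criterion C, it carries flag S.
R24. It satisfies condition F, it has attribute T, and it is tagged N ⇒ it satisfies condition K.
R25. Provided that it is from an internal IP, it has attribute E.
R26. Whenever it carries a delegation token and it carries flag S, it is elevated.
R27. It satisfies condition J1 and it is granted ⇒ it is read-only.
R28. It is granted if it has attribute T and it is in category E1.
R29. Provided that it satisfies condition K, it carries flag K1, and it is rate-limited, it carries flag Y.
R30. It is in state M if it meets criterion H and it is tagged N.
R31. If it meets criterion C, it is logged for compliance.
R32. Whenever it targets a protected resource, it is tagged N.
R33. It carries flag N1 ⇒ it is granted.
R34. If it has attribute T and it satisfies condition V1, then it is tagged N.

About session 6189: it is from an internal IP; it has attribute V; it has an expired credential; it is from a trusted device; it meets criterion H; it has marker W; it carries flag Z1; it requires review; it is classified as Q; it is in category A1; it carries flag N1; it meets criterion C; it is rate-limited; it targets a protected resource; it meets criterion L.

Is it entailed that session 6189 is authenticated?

By R1 (it is classified as Q, it meets criterion L): it carries flag K1.
By R4 (it meets criterion H, it has an expired credential): it is denied.
By R19 (it requires review, it is from an internal IP): it satisfies condition F.
By R21 (it is from a trusted device): it has attribute T.
By R25 (it is from an internal IP): it has attribute E.
By R31 (it meets criterion C): it is logged for compliance.
By R32 (it targets a protected resource): it is tagged N.
By R33 (it carries flag N1): it is granted.
By R7 (it is denied, it is granted): it satisfies condition J1.
By R12 (it satisfies condition J1, it meets criterion C): it has attribute Q1.
By R18 (it has attribute E): it is tagged D.
By R24 (it satisfies condition F, it has attribute T, it is tagged N): it satisfies condition K.
By R29 (it satisfies condition K, it carries flag K1, it is rate-limited): it carries flag Y.
By R6 (it has attribute Q1, it is from a trusted device, it carries flag Z1): it is in category L1.
By R10 (it is tagged D, it is logged for compliance): it is in state B.
By R3 (it is in category L1, it meets criterion C, it carries flag Y): it has attribute P.
By R17 (it has attribute P, it meets criterion C): it is in category G.
By R23 (it is in category G, it meets criterion C): it carries flag S.
By R22 (it carries flag S, it is in state B): it is authenticated.

Yes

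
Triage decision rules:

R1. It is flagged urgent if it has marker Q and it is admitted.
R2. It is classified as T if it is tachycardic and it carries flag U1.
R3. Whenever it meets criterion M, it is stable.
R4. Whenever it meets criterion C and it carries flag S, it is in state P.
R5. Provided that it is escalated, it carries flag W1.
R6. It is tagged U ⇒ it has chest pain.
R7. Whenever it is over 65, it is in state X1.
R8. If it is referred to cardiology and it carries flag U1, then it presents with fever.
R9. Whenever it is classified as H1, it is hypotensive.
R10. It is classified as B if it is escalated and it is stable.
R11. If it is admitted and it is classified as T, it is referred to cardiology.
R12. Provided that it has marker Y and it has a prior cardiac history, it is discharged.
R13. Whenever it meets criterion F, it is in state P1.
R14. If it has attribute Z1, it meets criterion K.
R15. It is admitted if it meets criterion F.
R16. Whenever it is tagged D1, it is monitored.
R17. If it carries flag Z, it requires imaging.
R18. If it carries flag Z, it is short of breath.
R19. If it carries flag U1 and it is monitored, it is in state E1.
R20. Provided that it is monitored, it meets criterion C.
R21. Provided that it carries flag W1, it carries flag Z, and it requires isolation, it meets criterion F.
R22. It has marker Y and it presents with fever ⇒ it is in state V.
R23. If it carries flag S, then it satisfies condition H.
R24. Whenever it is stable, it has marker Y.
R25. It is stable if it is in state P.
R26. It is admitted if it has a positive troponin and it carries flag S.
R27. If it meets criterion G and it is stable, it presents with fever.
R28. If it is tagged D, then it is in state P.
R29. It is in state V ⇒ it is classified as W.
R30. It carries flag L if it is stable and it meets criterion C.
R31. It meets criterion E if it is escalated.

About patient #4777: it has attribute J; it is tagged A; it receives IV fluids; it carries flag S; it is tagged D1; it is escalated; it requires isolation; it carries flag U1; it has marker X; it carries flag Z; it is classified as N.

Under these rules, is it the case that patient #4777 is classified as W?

Forward chaining from the given facts derives: carries flag W1, is monitored, requires imaging, is short of breath, is in state E1, meets criterion C, meets criterion F, satisfies condition H, meets criterion E, is in state P, is in state P1, is admitted, is stable, carries flag L, is classified as B, has marker Y.
The only rule concluding "it is classified as W" is R29, which needs "it is in state V"; that is never established.

No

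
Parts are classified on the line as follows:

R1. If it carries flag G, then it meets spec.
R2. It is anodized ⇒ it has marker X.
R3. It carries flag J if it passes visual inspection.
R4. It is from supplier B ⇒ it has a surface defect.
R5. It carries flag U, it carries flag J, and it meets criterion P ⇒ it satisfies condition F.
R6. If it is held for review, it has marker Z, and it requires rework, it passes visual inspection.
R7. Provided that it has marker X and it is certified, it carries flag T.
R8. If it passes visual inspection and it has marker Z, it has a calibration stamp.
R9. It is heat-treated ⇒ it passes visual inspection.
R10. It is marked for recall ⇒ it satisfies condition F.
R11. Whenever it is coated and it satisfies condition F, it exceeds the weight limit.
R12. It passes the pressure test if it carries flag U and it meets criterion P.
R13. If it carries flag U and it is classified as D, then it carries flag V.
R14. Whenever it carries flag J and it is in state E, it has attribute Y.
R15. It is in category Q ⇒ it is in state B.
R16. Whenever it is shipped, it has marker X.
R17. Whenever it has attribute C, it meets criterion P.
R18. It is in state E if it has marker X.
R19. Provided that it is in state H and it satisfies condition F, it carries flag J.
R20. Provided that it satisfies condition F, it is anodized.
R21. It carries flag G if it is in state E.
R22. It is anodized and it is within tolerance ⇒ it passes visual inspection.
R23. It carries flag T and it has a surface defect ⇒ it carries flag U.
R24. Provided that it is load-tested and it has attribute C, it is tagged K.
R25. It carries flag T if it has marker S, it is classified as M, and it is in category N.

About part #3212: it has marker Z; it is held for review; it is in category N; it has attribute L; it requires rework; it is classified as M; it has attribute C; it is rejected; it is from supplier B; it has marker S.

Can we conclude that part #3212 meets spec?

By R4 (it is from supplier B): it has a surface defect.
By R6 (it is held for review, it has marker Z, it requires rework): it passes visual inspection.
By R17 (it has attribute C): it meets criterion P.
By R25 (it has marker S, it is classified as M, it is in category N): it carries flag T.
By R3 (it passes visual inspection): it carries flag J.
By R23 (it carries flag T, it has a surface defect): it carries flag U.
By R5 (it carries flag U, it carries flag J, it meets criterion P): it satisfies condition F.
By R20 (it satisfies condition F): it is anodized.
By R2 (it is anodized): it has marker X.
By R18 (it has marker X): it is in state E.
By R21 (it is in state E): it carries flag G.
By R1 (it carries flag G): it meets spec.

Yes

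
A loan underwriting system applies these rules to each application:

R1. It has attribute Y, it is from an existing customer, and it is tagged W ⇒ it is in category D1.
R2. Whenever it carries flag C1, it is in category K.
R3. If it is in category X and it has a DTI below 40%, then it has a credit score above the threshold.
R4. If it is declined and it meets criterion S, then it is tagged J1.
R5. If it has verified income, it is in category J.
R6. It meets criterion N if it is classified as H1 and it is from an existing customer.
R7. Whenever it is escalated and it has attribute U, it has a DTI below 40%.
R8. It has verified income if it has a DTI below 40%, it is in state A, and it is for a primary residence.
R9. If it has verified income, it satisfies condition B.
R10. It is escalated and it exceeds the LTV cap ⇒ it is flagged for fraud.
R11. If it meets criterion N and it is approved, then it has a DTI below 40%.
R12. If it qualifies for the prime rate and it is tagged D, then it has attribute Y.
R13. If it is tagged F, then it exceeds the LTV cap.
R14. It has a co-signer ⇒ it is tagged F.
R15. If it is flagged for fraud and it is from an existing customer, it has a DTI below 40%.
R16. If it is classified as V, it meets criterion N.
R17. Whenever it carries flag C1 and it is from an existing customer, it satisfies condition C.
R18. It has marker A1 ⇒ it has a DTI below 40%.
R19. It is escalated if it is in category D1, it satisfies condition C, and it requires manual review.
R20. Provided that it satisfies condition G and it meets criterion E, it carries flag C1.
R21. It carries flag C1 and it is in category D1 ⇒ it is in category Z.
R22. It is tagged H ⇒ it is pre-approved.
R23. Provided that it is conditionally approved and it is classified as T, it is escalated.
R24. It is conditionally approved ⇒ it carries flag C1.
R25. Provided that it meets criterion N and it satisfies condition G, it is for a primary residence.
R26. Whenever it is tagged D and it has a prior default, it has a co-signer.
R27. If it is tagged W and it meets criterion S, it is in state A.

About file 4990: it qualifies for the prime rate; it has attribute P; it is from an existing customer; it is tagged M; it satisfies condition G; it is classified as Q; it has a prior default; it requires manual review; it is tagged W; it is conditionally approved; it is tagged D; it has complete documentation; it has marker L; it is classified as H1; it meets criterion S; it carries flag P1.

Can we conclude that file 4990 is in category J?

By R6 (it is classified as H1, it is from an existing customer): it meets criterion N.
By R12 (it qualifies for the prime rate, it is tagged D): it has attribute Y.
By R24 (it is conditionally approved): it carries flag C1.
By R25 (it meets criterion N, it satisfies condition G): it is for a primary residence.
By R26 (it is tagged D, it has a prior default): it has a co-signer.
By R27 (it is tagged W, it meets criterion S): it is in state A.
By R1 (it has attribute Y, it is from an existing customer, it is tagged W): it is in category D1.
By R14 (it has a co-signer): it is tagged F.
By R17 (it carries flag C1, it is from an existing customer): it satisfies condition C.
By R19 (it is in category D1, it satisfies condition C, it requires manual review): it is escalated.
By R13 (it is tagged F): it exceeds the LTV cap.
By R10 (it is escalated, it exceeds the LTV cap): it is flagged for fraud.
By R15 (it is flagged for fraud, it is from an existing customer): it has a DTI below 40%.
By R8 (it has a DTI below 40%, it is in state A, it is for a primary residence): it has verified income.
By R5 (it has verified income): it is in category J.

Yes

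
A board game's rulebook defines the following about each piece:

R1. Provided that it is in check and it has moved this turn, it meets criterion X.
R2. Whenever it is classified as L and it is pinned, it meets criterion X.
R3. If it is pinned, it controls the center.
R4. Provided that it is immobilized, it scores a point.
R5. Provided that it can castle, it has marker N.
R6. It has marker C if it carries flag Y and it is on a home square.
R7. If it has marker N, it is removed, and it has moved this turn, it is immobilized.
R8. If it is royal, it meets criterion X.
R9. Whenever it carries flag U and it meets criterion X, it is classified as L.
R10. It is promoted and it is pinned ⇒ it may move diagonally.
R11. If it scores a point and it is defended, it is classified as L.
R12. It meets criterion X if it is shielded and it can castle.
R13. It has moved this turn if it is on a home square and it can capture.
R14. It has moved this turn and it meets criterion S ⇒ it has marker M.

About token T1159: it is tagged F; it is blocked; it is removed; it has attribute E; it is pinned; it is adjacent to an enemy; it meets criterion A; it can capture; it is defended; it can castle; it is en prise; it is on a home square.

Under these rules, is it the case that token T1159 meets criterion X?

By R5 (it can castle): it has marker N.
By R13 (it is on a home square, it can capture): it has moved this turn.
By R7 (it has marker N, it is removed, it has moved this turn): it is immobilized.
By R4 (it is immobilized): it scores a point.
By R11 (it scores a point, it is defended): it is classified as L.
By R2 (it is classified as L, it is pinned): it meets criterion X.

Yes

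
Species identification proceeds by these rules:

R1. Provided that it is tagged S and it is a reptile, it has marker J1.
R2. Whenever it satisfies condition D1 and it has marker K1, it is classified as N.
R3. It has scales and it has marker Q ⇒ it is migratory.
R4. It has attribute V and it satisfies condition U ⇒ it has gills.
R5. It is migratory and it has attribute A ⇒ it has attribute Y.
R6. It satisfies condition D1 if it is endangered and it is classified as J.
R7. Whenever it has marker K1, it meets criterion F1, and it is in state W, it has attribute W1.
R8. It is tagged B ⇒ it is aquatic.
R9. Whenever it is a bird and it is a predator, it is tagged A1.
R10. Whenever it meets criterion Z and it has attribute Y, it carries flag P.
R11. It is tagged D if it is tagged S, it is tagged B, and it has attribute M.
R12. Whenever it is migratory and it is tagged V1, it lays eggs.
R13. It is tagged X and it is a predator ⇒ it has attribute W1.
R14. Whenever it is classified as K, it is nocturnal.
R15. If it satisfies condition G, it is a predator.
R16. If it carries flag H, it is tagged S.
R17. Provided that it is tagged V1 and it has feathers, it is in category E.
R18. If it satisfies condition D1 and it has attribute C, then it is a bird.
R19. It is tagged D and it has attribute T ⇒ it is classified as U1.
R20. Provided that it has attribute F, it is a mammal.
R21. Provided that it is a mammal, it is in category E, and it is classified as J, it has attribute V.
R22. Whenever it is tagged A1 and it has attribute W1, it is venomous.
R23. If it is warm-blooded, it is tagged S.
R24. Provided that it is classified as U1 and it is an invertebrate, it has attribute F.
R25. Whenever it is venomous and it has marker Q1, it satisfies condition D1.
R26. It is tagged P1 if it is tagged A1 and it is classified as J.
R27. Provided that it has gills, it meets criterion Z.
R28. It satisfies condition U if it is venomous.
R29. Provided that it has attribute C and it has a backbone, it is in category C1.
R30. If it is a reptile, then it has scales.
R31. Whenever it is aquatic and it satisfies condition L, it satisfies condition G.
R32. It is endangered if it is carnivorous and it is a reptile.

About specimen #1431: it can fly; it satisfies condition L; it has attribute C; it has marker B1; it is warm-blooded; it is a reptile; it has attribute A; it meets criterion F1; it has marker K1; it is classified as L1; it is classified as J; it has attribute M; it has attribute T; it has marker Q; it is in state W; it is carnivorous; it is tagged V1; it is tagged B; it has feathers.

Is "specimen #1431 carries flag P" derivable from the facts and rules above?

Forward chaining from the given facts derives: has attribute W1, is aquatic, is in category E, is tagged S, has scales, satisfies condition G, is endangered, has marker J1, is migratory, has attribute Y, satisfies condition D1, is tagged D, lays eggs, is a predator, is a bird, is classified as U1, is classified as N, is tagged A1, is venomous, is tagged P1, satisfies condition U.
The only rule concluding "it carries flag P" is R10, which needs "it meets criterion Z"; that is never established.

No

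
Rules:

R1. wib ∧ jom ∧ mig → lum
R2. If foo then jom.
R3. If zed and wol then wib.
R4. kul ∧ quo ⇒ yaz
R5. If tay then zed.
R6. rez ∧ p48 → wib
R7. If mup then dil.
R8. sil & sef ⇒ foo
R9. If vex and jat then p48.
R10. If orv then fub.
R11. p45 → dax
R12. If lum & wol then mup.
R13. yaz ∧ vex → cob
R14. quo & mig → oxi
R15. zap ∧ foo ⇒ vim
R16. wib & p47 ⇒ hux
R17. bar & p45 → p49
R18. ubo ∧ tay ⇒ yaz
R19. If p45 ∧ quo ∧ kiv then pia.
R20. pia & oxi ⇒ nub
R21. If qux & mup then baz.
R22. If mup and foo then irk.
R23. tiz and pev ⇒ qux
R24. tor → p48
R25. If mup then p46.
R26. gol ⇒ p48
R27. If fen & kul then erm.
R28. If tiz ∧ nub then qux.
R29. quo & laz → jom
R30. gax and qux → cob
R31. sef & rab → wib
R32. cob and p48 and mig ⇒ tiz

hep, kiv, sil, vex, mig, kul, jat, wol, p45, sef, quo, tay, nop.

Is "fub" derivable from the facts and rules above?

Forward chaining from the given facts derives: yaz, zed, foo, p48, dax, cob, oxi, pia, nub, tiz, jom, wib, qux, lum, mup, baz, irk, p46, dil.
The only rule concluding fub is R10, which needs orv; that is never established.

No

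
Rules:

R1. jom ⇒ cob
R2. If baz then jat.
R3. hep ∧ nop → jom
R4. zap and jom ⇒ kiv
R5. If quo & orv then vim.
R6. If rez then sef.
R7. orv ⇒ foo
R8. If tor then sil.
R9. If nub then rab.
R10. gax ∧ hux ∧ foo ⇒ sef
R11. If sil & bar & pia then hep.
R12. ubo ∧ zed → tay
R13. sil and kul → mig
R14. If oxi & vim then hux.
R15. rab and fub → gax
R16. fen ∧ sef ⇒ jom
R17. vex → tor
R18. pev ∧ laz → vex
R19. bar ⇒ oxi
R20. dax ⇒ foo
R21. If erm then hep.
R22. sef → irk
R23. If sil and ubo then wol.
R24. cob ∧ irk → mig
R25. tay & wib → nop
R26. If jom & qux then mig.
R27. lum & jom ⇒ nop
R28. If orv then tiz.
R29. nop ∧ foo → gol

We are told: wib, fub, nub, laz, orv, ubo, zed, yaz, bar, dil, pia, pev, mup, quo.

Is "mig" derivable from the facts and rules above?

Yes

vim  (by R5: quo, orv)
foo  (by R7: orv)
rab  (by R9: nub)
tay  (by R12: ubo, zed)
gax  (by R15: rab, fub)
vex  (by R18: pev, laz)
oxi  (by R19: bar)
nop  (by R25: tay, wib)
hux  (by R14: oxi, vim)
tor  (by R17: vex)
sil  (by R8: tor)
sef  (by R10: gax, hux, foo)
hep  (by R11: sil, bar, pia)
irk  (by R22: sef)
jom  (by R3: hep, nop)
cob  (by R1: jom)
mig  (by R24: cob, irk)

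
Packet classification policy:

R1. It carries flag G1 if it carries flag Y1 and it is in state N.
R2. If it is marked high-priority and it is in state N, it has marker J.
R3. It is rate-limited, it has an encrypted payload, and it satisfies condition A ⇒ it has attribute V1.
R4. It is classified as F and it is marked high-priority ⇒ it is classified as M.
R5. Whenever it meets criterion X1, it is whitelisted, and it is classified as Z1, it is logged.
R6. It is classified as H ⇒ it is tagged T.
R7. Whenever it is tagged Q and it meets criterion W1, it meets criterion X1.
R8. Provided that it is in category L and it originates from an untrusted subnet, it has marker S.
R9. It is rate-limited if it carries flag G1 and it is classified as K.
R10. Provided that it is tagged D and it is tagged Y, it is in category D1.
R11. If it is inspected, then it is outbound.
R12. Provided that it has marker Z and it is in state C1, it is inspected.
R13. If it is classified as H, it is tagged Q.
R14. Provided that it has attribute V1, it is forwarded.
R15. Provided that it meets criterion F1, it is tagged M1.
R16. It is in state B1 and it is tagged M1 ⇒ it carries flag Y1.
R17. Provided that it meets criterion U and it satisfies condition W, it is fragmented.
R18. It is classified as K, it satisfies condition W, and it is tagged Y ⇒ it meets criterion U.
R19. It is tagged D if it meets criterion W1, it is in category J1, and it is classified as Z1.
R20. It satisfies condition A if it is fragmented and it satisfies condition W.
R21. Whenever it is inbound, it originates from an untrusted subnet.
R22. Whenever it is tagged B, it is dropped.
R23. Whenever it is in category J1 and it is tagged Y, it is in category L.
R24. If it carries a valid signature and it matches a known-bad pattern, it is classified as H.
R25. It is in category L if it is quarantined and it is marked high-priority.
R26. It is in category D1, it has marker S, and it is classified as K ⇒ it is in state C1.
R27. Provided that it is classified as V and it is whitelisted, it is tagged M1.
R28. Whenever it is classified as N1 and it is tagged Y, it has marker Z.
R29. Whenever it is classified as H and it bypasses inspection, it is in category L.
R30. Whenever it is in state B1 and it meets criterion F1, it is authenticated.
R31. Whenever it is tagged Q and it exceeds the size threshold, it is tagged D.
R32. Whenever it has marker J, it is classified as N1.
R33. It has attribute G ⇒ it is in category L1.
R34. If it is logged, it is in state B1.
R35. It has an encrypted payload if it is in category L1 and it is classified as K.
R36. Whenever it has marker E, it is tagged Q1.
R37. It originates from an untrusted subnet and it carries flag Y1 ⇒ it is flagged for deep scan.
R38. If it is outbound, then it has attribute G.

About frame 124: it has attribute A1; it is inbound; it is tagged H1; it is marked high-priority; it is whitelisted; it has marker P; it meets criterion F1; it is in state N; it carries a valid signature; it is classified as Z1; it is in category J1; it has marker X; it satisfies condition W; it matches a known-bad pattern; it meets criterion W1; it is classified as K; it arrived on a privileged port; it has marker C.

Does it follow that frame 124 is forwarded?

Forward chaining from the given facts derives: has marker J, is tagged M1, is tagged D, originates from an untrusted subnet, is classified as H, is classified as N1, is tagged T, is tagged Q, meets criterion X1, is logged, is in state B1, carries flag Y1, is authenticated, is flagged for deep scan, carries flag G1, is rate-limited.
The only rule concluding "it is forwarded" is R14, which needs "it has attribute V1"; that is never established.

No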